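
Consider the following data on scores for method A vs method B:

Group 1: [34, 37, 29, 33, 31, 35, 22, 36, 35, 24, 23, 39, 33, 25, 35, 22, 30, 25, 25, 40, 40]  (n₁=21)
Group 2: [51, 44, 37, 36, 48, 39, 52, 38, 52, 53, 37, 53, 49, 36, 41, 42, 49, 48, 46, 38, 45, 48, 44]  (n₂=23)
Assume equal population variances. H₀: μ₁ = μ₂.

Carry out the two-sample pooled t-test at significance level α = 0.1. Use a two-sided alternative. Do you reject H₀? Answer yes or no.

x̄₁=31.095, s₁=6.082, n₁=21
x̄₂=44.609, s₂=5.914, n₂=23
s_p² = [20·6.082² + 22·5.914²]/42 = 35.9354
SE = √(s_p²·(1/21+1/23)) = 1.8093
t = (31.095−44.609)/1.8093 = -7.4688
df = 42
p-value (two-sided) = 0.00000
At α=0.1: p < α → reject H₀

reject H₀: yes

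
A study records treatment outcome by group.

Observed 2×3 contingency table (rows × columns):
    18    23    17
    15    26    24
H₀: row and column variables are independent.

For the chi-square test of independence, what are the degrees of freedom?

degrees of freedom = 2

df = (r−1)(c−1) = (2−1)·(3−1) = 2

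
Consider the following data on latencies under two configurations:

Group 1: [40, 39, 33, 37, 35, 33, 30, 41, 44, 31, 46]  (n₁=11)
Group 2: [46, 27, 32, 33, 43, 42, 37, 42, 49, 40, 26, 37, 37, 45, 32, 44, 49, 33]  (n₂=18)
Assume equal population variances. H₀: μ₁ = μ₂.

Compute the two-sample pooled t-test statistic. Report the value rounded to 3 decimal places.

x̄₁=37.182, s₁=5.288, n₁=11
x̄₂=38.556, s₂=7.014, n₂=18
s_p² = [10·5.288² + 17·7.014²]/27 = 41.3363
SE = √(s_p²·(1/11+1/18)) = 2.4606
t = (37.182−38.556)/2.4606 = -0.5583
df = 27

test statistic = -0.558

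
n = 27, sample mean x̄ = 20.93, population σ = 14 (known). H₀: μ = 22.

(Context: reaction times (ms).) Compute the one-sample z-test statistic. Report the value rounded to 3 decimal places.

SE = σ/√n = 14/√27 = 2.6943
z = (x̄−μ₀)/SE = (20.93−22)/2.6943 = -0.3971

test statistic = -0.397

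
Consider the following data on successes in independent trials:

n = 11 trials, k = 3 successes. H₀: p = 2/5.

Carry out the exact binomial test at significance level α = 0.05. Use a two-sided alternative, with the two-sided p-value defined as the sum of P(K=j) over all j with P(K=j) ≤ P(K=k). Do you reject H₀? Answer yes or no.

Exact binomial: n=11, k=3, p₀=2/5=0.4000
P(X=j) = C(n,j)·p₀^j·(1−p₀)^(n−j); p = Σ P(X=j) over j with P(X=j) ≤ P(X=3)
p-value (two-sided) = 0.54279
At α=0.05: p ≥ α → fail to reject H₀

reject H₀: no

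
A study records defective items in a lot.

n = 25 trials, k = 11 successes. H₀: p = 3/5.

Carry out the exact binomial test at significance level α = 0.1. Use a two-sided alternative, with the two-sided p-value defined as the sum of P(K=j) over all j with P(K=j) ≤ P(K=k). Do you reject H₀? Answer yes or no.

reject H₀: no

Exact binomial: n=25, k=11, p₀=3/5=0.6000
P(X=j) = C(n,j)·p₀^j·(1−p₀)^(n−j); p = Σ P(X=j) over j with P(X=j) ≤ P(X=11)
p-value (two-sided) = 0.10716
At α=0.1: p ≥ α → fail to reject H₀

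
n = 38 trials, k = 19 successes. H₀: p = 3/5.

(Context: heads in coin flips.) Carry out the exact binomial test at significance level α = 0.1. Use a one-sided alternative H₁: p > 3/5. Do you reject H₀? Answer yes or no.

reject H₀: no

Exact binomial: n=38, k=19, p₀=3/5=0.6000
P(X≥19) from Σ C(n,i)·p₀^i·(1−p₀)^(n−i)
p-value (one-sided, H₁ greater) = 0.92162
At α=0.1: p ≥ α → fail to reject H₀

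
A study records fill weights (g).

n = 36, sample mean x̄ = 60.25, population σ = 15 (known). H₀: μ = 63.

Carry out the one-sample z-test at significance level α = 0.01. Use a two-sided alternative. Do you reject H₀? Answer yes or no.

SE = σ/√n = 15/√36 = 2.5000
z = (x̄−μ₀)/SE = (60.25−63)/2.5000 = -1.1000
p-value (two-sided) = 0.27133
At α=0.01: p ≥ α → fail to reject H₀

reject H₀: no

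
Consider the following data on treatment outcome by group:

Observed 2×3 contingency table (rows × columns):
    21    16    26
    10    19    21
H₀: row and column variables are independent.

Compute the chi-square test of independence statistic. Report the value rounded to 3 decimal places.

test statistic = 3.240

Row totals [63, 50], col totals [31, 35, 47], n=113
χ² = (21−17.28)²/17.28 + (16−19.51)²/19.51 + (26−26.20)²/26.20 + (10−13.72)²/13.72 + (19−15.49)²/15.49 + (21−20.80)²/20.80 = 3.2396
df = 2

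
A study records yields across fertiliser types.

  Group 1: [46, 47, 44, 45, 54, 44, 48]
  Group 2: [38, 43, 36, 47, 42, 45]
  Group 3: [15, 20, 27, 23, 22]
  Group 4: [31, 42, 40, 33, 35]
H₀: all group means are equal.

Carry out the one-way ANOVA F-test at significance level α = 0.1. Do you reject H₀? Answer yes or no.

Group means [46.86, 41.83, 21.40, 36.20], grand mean 37.696
SSB = Σnᵢ(x̄ᵢ−x̄)² = 2029.179; SSW = ΣΣ(x−x̄ᵢ)² = 323.690
MSB = 2029.179/3 = 676.3930; MSW = 323.690/19 = 17.0363
F = MSB/MSW = 39.7030
df = (3, 19)
p-value (upper-tail) = 0.00000
At α=0.1: p < α → reject H₀

reject H₀: yes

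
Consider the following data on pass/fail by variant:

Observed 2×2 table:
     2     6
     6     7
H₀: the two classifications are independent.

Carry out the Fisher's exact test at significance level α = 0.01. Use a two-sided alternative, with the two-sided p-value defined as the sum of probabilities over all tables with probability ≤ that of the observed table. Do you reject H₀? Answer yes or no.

reject H₀: no

Margins: r₁=8, r₂=13, c₁=8, c₂=13, n=21
p_obs = C(8,2)·C(13,6)/C(21,8); sum pmf over tables with pmf ≤ p_obs
p-value (two-sided) = 0.39986
At α=0.01: p ≥ α → fail to reject H₀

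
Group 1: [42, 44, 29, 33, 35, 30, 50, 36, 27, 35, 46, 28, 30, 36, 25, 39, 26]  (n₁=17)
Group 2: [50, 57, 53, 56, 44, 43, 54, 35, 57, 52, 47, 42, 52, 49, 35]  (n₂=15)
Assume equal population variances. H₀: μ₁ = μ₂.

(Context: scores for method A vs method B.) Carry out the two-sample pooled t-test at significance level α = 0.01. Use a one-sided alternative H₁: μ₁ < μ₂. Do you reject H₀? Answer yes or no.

reject H₀: yes

x̄₁=34.765, s₁=7.404, n₁=17
x̄₂=48.400, s₂=7.258, n₂=15
s_p² = [16·7.404² + 14·7.258²]/30 = 53.8220
SE = √(s_p²·(1/17+1/15)) = 2.5989
t = (34.765−48.400)/2.5989 = -5.2466
df = 30
p-value (one-sided, H₁ less) = 0.00001
At α=0.01: p < α → reject H₀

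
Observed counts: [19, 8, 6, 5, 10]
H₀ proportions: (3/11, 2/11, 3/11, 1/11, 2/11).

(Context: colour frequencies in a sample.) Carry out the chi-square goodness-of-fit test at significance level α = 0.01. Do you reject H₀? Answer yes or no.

n = 48; E_i = n·p_i = [13.09, 8.73, 13.09, 4.36, 8.73]
χ² = (19−13.09)²/13.09 + (8−8.73)²/8.73 + (6−13.09)²/13.09 + (5−4.36)²/4.36 + (10−8.73)²/8.73 = 6.8472
df = 4
p-value (upper-tail) = 0.14419
At α=0.01: p ≥ α → fail to reject H₀

reject H₀: no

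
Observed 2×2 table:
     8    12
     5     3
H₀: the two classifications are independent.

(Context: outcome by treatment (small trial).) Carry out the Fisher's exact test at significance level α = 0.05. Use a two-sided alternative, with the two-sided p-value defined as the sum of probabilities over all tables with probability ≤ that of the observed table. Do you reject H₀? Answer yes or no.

Margins: r₁=20, r₂=8, c₁=13, c₂=15, n=28
p_obs = C(20,8)·C(8,5)/C(28,13); sum pmf over tables with pmf ≤ p_obs
p-value (two-sided) = 0.40966
At α=0.05: p ≥ α → fail to reject H₀

reject H₀: no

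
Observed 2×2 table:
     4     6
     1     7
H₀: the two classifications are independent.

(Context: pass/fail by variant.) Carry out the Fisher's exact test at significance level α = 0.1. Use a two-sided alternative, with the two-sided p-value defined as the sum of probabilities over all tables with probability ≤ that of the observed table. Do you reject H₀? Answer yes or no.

reject H₀: no

Margins: r₁=10, r₂=8, c₁=5, c₂=13, n=18
p_obs = C(10,4)·C(8,1)/C(18,5); sum pmf over tables with pmf ≤ p_obs
p-value (two-sided) = 0.31373
At α=0.1: p ≥ α → fail to reject H₀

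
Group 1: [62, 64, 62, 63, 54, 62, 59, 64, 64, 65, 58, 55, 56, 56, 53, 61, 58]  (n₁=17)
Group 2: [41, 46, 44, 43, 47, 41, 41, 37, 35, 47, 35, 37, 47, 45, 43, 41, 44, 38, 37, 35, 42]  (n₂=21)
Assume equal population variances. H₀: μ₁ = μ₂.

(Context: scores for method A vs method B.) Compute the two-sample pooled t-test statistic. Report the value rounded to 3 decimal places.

test statistic = 14.088

x̄₁=59.765, s₁=3.914, n₁=17
x̄₂=41.238, s₂=4.122, n₂=21
s_p² = [16·3.914² + 20·4.122²]/36 = 16.2463
SE = √(s_p²·(1/17+1/21)) = 1.3150
t = (59.765−41.238)/1.3150 = 14.0884
df = 36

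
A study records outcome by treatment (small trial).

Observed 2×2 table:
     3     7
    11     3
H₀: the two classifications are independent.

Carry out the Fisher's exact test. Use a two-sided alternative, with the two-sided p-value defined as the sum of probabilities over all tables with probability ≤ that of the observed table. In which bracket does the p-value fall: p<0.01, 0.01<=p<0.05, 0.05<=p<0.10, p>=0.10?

p-value bracket: 0.01<=p<0.05

Margins: r₁=10, r₂=14, c₁=14, c₂=10, n=24
p_obs = C(10,3)·C(14,11)/C(24,14); sum pmf over tables with pmf ≤ p_obs
p-value (two-sided) = 0.03515
→ bracket: 0.01<=p<0.05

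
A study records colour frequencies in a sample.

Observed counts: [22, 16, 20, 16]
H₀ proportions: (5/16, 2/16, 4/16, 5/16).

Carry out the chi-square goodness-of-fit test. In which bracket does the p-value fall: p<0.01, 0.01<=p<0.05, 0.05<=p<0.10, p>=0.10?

p-value bracket: 0.05<=p<0.10

n = 74; E_i = n·p_i = [23.12, 9.25, 18.50, 23.12]
χ² = (22−23.12)²/23.12 + (16−9.25)²/9.25 + (20−18.50)²/18.50 + (16−23.12)²/23.12 = 7.2973
df = 3
p-value (upper-tail) = 0.06300
→ bracket: 0.05<=p<0.10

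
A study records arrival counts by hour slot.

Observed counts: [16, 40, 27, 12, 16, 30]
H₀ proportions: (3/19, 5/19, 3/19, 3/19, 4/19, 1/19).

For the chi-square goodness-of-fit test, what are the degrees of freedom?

degrees of freedom = 5

df = k − 1 = 6 − 1 = 5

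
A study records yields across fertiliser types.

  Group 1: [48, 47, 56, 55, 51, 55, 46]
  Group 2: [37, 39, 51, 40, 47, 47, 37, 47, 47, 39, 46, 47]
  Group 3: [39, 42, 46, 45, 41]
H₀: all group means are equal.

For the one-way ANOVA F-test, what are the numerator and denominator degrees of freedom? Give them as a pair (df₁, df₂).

k = 3 groups, N = 24 total
df = (k−1, N−k) = (3−1, 24−3) = (2, 21)

degrees of freedom = [2, 21]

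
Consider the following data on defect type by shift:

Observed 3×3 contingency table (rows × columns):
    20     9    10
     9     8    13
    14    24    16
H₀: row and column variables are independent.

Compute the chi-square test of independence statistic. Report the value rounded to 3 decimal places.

test statistic = 9.880

Row totals [39, 30, 54], col totals [43, 41, 39], n=123
χ² = (20−13.63)²/13.63 + (9−13.00)²/13.00 + (10−12.37)²/12.37 + (9−10.49)²/10.49 + (8−10.00)²/10.00 + (13−9.51)²/9.51 + (14−18.88)²/18.88 + (24−18.00)²/18.00 + (16−17.12)²/17.12 = 9.8796
df = 4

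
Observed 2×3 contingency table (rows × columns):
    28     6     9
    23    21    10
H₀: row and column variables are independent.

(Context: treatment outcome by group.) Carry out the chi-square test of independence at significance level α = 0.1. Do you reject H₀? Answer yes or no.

reject H₀: yes

Row totals [43, 54], col totals [51, 27, 19], n=97
χ² = (28−22.61)²/22.61 + (6−11.97)²/11.97 + (9−8.42)²/8.42 + (23−28.39)²/28.39 + (21−15.03)²/15.03 + (10−10.58)²/10.58 = 7.7281
df = 2
p-value (upper-tail) = 0.02098
At α=0.1: p < α → reject H₀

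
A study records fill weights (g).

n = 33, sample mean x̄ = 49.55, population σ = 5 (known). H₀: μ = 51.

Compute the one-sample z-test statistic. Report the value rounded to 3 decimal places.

SE = σ/√n = 5/√33 = 0.8704
z = (x̄−μ₀)/SE = (49.55−51)/0.8704 = -1.6659

test statistic = -1.666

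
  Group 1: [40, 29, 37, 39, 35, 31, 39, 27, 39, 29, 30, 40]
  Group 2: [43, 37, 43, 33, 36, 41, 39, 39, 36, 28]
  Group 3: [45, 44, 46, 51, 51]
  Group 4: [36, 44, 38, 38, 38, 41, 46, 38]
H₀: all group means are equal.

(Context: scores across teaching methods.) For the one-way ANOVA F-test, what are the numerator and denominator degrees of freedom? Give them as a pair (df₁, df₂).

degrees of freedom = [3, 31]

k = 4 groups, N = 35 total
df = (k−1, N−k) = (4−1, 35−4) = (3, 31)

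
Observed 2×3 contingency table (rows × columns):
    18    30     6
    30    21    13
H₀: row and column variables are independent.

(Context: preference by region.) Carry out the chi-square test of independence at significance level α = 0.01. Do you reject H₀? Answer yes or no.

Row totals [54, 64], col totals [48, 51, 19], n=118
χ² = (18−21.97)²/21.97 + (30−23.34)²/23.34 + (6−8.69)²/8.69 + (30−26.03)²/26.03 + (21−27.66)²/27.66 + (13−10.31)²/10.31 = 6.3654
df = 2
p-value (upper-tail) = 0.04147
At α=0.01: p ≥ α → fail to reject H₀

reject H₀: no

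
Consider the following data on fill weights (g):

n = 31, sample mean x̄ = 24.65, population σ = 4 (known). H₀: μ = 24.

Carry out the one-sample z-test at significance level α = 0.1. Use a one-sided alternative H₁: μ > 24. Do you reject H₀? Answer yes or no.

reject H₀: no

SE = σ/√n = 4/√31 = 0.7184
z = (x̄−μ₀)/SE = (24.65−24)/0.7184 = 0.9048
p-value (one-sided, H₁ greater) = 0.18280
At α=0.1: p ≥ α → fail to reject H₀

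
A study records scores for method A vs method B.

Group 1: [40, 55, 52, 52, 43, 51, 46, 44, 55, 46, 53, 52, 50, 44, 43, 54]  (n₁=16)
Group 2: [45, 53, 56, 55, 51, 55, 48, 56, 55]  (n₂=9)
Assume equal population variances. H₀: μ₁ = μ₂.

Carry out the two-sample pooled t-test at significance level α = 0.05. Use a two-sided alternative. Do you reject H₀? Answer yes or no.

reject H₀: no

x̄₁=48.750, s₁=4.933, n₁=16
x̄₂=52.667, s₂=3.905, n₂=9
s_p² = [15·4.933² + 8·3.905²]/23 = 21.1739
SE = √(s_p²·(1/16+1/9)) = 1.9173
t = (48.750−52.667)/1.9173 = -2.0428
df = 23
p-value (two-sided) = 0.05270
At α=0.05: p ≥ α → fail to reject H₀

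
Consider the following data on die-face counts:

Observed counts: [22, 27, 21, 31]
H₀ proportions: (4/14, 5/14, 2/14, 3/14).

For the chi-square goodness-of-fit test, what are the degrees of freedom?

df = k − 1 = 4 − 1 = 3

degrees of freedom = 3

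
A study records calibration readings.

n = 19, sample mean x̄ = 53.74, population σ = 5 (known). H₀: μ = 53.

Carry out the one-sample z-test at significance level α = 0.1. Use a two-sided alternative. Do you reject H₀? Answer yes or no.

SE = σ/√n = 5/√19 = 1.1471
z = (x̄−μ₀)/SE = (53.74−53)/1.1471 = 0.6451
p-value (two-sided) = 0.51885
At α=0.1: p ≥ α → fail to reject H₀

reject H₀: no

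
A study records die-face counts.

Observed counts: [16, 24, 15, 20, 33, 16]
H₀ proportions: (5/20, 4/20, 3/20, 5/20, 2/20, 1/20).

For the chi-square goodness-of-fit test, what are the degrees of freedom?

degrees of freedom = 5

df = k − 1 = 6 − 1 = 5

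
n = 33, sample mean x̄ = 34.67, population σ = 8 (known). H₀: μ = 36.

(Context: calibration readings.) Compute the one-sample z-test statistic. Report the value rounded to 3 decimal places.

test statistic = -0.955

SE = σ/√n = 8/√33 = 1.3926
z = (x̄−μ₀)/SE = (34.67−36)/1.3926 = -0.9550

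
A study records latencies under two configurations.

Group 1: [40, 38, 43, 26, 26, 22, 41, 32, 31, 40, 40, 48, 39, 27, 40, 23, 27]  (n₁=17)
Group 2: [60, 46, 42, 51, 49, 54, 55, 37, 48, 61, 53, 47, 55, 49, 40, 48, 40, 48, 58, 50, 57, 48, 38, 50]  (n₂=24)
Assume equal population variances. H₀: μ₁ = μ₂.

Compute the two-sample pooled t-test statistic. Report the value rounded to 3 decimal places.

x̄₁=34.294, s₁=7.959, n₁=17
x̄₂=49.333, s₂=6.657, n₂=24
s_p² = [16·7.959² + 23·6.657²]/39 = 52.1247
SE = √(s_p²·(1/17+1/24)) = 2.2887
t = (34.294−49.333)/2.2887 = -6.5712
df = 39

test statistic = -6.571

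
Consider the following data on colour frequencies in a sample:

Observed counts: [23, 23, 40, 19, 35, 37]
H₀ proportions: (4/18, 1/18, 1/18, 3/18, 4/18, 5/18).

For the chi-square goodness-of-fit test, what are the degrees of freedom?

degrees of freedom = 5

df = k − 1 = 6 − 1 = 5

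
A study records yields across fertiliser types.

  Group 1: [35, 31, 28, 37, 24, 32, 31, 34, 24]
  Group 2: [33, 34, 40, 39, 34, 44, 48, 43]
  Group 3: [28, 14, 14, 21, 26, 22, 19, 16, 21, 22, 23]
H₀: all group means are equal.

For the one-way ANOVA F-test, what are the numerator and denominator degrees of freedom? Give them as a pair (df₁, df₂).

degrees of freedom = [2, 25]

k = 3 groups, N = 28 total
df = (k−1, N−k) = (3−1, 28−3) = (2, 25)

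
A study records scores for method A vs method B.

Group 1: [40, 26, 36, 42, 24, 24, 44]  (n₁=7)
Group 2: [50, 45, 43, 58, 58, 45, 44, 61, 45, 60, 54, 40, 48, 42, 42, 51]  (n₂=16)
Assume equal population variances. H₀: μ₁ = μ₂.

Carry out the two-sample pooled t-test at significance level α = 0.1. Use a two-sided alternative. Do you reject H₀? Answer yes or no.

reject H₀: yes

x̄₁=33.714, s₁=8.826, n₁=7
x̄₂=49.125, s₂=7.051, n₂=16
s_p² = [6·8.826² + 15·7.051²]/21 = 57.7704
SE = √(s_p²·(1/7+1/16)) = 3.4444
t = (33.714−49.125)/3.4444 = -4.4742
df = 21
p-value (two-sided) = 0.00021
At α=0.1: p < α → reject H₀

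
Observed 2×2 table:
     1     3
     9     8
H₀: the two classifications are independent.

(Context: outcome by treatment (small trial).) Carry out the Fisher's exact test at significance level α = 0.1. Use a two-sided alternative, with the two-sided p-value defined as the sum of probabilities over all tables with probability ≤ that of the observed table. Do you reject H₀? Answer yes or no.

reject H₀: no

Margins: r₁=4, r₂=17, c₁=10, c₂=11, n=21
p_obs = C(4,1)·C(17,9)/C(21,10); sum pmf over tables with pmf ≤ p_obs
p-value (two-sided) = 0.58647
At α=0.1: p ≥ α → fail to reject H₀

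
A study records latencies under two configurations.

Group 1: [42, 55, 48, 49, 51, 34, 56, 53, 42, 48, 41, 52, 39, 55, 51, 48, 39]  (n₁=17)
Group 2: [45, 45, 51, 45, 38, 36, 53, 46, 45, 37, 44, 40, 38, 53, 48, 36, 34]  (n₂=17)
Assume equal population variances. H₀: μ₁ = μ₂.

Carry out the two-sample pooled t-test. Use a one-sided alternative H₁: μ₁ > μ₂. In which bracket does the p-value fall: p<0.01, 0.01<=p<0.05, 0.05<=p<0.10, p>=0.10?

x̄₁=47.235, s₁=6.572, n₁=17
x̄₂=43.176, s₂=6.065, n₂=17
s_p² = [16·6.572² + 16·6.065²]/32 = 39.9853
SE = √(s_p²·(1/17+1/17)) = 2.1689
t = (47.235−43.176)/2.1689 = 1.8714
df = 32
p-value (one-sided, H₁ greater) = 0.03523
→ bracket: 0.01<=p<0.05

p-value bracket: 0.01<=p<0.05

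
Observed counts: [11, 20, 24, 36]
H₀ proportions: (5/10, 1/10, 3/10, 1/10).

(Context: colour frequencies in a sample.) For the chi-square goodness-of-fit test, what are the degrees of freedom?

degrees of freedom = 3

df = k − 1 = 4 − 1 = 3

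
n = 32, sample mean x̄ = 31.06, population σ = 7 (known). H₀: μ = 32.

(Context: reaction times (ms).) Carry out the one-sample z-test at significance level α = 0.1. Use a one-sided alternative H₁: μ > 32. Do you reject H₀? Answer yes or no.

reject H₀: no

SE = σ/√n = 7/√32 = 1.2374
z = (x̄−μ₀)/SE = (31.06−32)/1.2374 = -0.7596
p-value (one-sided, H₁ greater) = 0.77626
At α=0.1: p ≥ α → fail to reject H₀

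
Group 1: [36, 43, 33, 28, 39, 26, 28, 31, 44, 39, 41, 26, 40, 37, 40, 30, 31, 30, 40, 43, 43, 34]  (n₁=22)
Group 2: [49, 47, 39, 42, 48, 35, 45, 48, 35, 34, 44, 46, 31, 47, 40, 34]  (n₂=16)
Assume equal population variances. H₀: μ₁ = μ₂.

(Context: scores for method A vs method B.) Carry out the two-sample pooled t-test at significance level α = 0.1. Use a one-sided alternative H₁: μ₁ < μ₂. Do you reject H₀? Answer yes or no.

x̄₁=35.545, s₁=6.022, n₁=22
x̄₂=41.500, s₂=6.088, n₂=16
s_p² = [21·6.022² + 15·6.088²]/36 = 36.5960
SE = √(s_p²·(1/22+1/16)) = 1.9876
t = (35.545−41.500)/1.9876 = -2.9958
df = 36
p-value (one-sided, H₁ less) = 0.00247
At α=0.1: p < α → reject H₀

reject H₀: yes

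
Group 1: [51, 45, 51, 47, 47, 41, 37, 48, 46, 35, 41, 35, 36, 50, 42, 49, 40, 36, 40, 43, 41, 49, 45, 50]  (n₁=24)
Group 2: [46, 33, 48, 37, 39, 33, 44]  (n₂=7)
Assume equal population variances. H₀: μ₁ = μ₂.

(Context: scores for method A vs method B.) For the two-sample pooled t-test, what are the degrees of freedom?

degrees of freedom = 29

df = n₁ + n₂ − 2 = 24 + 7 − 2 = 29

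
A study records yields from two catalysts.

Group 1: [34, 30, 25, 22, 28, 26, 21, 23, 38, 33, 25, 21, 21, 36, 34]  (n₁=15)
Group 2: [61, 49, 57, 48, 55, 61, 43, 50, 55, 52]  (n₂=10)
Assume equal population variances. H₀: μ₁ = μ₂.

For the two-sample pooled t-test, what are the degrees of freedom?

df = n₁ + n₂ − 2 = 15 + 10 − 2 = 23

degrees of freedom = 23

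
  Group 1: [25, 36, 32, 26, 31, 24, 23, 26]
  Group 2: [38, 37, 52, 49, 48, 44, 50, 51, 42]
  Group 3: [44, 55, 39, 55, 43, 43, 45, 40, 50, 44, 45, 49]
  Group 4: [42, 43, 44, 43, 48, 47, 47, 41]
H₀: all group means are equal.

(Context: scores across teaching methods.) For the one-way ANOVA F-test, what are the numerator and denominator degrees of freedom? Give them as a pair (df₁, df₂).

k = 4 groups, N = 37 total
df = (k−1, N−k) = (4−1, 37−4) = (3, 33)

degrees of freedom = [3, 33]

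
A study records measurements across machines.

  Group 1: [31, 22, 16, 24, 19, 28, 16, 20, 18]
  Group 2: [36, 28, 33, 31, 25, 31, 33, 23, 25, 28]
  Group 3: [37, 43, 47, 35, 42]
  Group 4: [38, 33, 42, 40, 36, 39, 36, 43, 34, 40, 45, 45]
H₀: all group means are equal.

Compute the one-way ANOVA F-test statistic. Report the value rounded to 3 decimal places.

test statistic = 34.000

Group means [21.56, 29.30, 40.80, 39.25], grand mean 32.278
SSB = Σnᵢ(x̄ᵢ−x̄)² = 2069.850; SSW = ΣΣ(x−x̄ᵢ)² = 649.372
MSB = 2069.850/3 = 689.9500; MSW = 649.372/32 = 20.2929
F = MSB/MSW = 33.9996
df = (3, 32)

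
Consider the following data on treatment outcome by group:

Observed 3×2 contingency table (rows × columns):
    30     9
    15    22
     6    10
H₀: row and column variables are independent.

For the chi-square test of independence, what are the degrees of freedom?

degrees of freedom = 2

df = (r−1)(c−1) = (3−1)·(2−1) = 2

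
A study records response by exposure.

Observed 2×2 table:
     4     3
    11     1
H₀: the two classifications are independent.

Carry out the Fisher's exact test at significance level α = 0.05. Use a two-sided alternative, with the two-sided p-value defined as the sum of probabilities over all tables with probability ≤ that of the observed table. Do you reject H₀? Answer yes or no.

reject H₀: no

Margins: r₁=7, r₂=12, c₁=15, c₂=4, n=19
p_obs = C(7,4)·C(12,11)/C(19,15); sum pmf over tables with pmf ≤ p_obs
p-value (two-sided) = 0.11739
At α=0.05: p ≥ α → fail to reject H₀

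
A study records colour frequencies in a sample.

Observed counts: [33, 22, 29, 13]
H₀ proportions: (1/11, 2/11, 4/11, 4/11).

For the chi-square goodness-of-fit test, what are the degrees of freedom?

degrees of freedom = 3

df = k − 1 = 4 − 1 = 3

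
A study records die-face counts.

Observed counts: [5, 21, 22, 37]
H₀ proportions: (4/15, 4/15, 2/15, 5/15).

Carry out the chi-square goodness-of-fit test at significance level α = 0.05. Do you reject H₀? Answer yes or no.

reject H₀: yes

n = 85; E_i = n·p_i = [22.67, 22.67, 11.33, 28.33]
χ² = (5−22.67)²/22.67 + (21−22.67)²/22.67 + (22−11.33)²/11.33 + (37−28.33)²/28.33 = 26.5824
df = 3
p-value (upper-tail) = 0.00001
At α=0.05: p < α → reject H₀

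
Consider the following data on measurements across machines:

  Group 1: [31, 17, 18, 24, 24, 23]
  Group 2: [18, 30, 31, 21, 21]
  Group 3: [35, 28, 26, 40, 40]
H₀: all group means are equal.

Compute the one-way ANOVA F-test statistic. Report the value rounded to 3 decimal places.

test statistic = 5.530

Group means [22.83, 24.20, 33.80], grand mean 26.688
SSB = Σnᵢ(x̄ᵢ−x̄)² = 373.004; SSW = ΣΣ(x−x̄ᵢ)² = 438.433
MSB = 373.004/2 = 186.5021; MSW = 438.433/13 = 33.7256
F = MSB/MSW = 5.5300
df = (2, 13)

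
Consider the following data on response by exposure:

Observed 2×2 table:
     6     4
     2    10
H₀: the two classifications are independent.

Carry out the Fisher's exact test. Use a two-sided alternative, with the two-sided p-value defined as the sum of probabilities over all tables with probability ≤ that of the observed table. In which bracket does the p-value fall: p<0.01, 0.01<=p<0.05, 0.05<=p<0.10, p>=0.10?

p-value bracket: 0.05<=p<0.10

Margins: r₁=10, r₂=12, c₁=8, c₂=14, n=22
p_obs = C(10,6)·C(12,2)/C(22,8); sum pmf over tables with pmf ≤ p_obs
p-value (two-sided) = 0.07430
→ bracket: 0.05<=p<0.10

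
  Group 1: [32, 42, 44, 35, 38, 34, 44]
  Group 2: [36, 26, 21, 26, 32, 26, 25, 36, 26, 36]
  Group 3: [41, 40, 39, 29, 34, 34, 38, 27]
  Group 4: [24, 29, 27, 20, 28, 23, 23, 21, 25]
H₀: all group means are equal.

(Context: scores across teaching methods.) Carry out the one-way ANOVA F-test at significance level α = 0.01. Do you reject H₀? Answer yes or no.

reject H₀: yes

Group means [38.43, 29.00, 35.25, 24.44], grand mean 31.206
SSB = Σnᵢ(x̄ᵢ−x̄)² = 956.122; SSW = ΣΣ(x−x̄ᵢ)² = 683.437
MSB = 956.122/3 = 318.7074; MSW = 683.437/30 = 22.7812
F = MSB/MSW = 13.9899
df = (3, 30)
p-value (upper-tail) = 0.00001
At α=0.01: p < α → reject H₀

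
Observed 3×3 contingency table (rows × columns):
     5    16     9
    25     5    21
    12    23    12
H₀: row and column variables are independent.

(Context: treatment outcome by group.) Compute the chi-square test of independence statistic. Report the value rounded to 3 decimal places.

Row totals [30, 51, 47], col totals [42, 44, 42], n=128
χ² = (5−9.84)²/9.84 + (16−10.31)²/10.31 + (9−9.84)²/9.84 + (25−16.73)²/16.73 + (5−17.53)²/17.53 + (21−16.73)²/16.73 + (12−15.42)²/15.42 + (23−16.16)²/16.16 + (12−15.42)²/15.42 = 24.1373
df = 4

test statistic = 24.137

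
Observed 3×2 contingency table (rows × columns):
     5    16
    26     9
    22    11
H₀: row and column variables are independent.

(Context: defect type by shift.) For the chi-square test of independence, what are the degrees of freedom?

degrees of freedom = 2

df = (r−1)(c−1) = (3−1)·(2−1) = 2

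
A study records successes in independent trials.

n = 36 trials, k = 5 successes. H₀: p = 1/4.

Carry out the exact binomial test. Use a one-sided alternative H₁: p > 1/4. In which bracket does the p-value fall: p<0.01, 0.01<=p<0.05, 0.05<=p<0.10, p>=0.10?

p-value bracket: p>=0.10

Exact binomial: n=36, k=5, p₀=1/4=0.2500
P(X≥5) from Σ C(n,i)·p₀^i·(1−p₀)^(n−i)
p-value (one-sided, H₁ greater) = 0.96584
→ bracket: p>=0.10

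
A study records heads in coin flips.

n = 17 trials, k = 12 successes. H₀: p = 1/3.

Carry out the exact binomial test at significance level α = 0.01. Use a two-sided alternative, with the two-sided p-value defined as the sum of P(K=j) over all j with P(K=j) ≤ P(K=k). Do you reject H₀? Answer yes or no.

Exact binomial: n=17, k=12, p₀=1/3=0.3333
P(X=j) = C(n,j)·p₀^j·(1−p₀)^(n−j); p = Σ P(X=j) over j with P(X=j) ≤ P(X=12)
p-value (two-sided) = 0.00289
At α=0.01: p < α → reject H₀

reject H₀: yes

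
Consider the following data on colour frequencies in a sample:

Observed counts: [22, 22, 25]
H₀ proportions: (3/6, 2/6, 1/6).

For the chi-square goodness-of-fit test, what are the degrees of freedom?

degrees of freedom = 2

df = k − 1 = 3 − 1 = 2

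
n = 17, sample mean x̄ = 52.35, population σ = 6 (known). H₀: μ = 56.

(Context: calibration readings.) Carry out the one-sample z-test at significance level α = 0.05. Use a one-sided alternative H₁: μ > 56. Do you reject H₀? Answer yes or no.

reject H₀: no

SE = σ/√n = 6/√17 = 1.4552
z = (x̄−μ₀)/SE = (52.35−56)/1.4552 = -2.5082
p-value (one-sided, H₁ greater) = 0.99393
At α=0.05: p ≥ α → fail to reject H₀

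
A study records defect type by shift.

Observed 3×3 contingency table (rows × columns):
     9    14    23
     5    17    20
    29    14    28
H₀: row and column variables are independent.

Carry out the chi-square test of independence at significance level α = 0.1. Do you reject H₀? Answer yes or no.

reject H₀: yes

Row totals [46, 42, 71], col totals [43, 45, 71], n=159
χ² = (9−12.44)²/12.44 + (14−13.02)²/13.02 + (23−20.54)²/20.54 + (5−11.36)²/11.36 + (17−11.89)²/11.89 + (20−18.75)²/18.75 + (29−19.20)²/19.20 + (14−20.09)²/20.09 + (28−31.70)²/31.70 = 14.4430
df = 4
p-value (upper-tail) = 0.00601
At α=0.1: p < α → reject H₀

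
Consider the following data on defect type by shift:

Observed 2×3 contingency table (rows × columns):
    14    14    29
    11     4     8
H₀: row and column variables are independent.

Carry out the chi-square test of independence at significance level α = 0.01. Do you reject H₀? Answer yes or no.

Row totals [57, 23], col totals [25, 18, 37], n=80
χ² = (14−17.81)²/17.81 + (14−12.82)²/12.82 + (29−26.36)²/26.36 + (11−7.19)²/7.19 + (4−5.17)²/5.17 + (8−10.64)²/10.64 = 4.1306
df = 2
p-value (upper-tail) = 0.12678
At α=0.01: p ≥ α → fail to reject H₀

reject H₀: no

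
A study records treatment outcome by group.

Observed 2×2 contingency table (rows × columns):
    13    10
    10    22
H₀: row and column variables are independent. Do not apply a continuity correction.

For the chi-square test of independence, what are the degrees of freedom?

degrees of freedom = 1

df = (r−1)(c−1) = (2−1)·(2−1) = 1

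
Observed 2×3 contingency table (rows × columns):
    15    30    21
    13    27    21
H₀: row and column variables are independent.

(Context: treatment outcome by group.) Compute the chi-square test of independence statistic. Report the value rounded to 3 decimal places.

test statistic = 0.104

Row totals [66, 61], col totals [28, 57, 42], n=127
χ² = (15−14.55)²/14.55 + (30−29.62)²/29.62 + (21−21.83)²/21.83 + (13−13.45)²/13.45 + (27−27.38)²/27.38 + (21−20.17)²/20.17 = 0.1041
df = 2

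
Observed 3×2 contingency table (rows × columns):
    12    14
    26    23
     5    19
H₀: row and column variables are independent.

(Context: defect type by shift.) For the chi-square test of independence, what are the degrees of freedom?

degrees of freedom = 2

df = (r−1)(c−1) = (3−1)·(2−1) = 2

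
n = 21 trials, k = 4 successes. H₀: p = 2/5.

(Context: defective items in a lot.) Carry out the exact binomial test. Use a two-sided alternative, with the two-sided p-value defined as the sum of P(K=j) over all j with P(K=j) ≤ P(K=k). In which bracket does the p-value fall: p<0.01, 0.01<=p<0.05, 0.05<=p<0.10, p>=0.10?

p-value bracket: 0.05<=p<0.10

Exact binomial: n=21, k=4, p₀=2/5=0.4000
P(X=j) = C(n,j)·p₀^j·(1−p₀)^(n−j); p = Σ P(X=j) over j with P(X=j) ≤ P(X=4)
p-value (two-sided) = 0.07218
→ bracket: 0.05<=p<0.10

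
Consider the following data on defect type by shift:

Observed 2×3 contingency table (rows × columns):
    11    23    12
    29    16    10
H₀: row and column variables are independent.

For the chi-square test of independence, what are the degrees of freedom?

degrees of freedom = 2

df = (r−1)(c−1) = (2−1)·(3−1) = 2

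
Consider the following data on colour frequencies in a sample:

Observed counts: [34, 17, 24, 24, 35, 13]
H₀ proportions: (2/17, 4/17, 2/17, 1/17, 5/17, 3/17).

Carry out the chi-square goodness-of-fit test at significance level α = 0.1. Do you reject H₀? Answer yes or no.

n = 147; E_i = n·p_i = [17.29, 34.59, 17.29, 8.65, 43.24, 25.94]
χ² = (34−17.29)²/17.29 + (17−34.59)²/34.59 + (24−17.29)²/17.29 + (24−8.65)²/8.65 + (35−43.24)²/43.24 + (13−25.94)²/25.94 = 62.9654
df = 5
p-value (upper-tail) = 0.00000
At α=0.1: p < α → reject H₀

reject H₀: yes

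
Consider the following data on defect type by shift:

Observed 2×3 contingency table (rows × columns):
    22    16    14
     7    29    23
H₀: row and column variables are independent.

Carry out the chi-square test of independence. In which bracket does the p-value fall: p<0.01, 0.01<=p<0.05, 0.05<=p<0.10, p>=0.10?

Row totals [52, 59], col totals [29, 45, 37], n=111
χ² = (22−13.59)²/13.59 + (16−21.08)²/21.08 + (14−17.33)²/17.33 + (7−15.41)²/15.41 + (29−23.92)²/23.92 + (23−19.67)²/19.67 = 13.3149
df = 2
p-value (upper-tail) = 0.00128
→ bracket: p<0.01

p-value bracket: p<0.01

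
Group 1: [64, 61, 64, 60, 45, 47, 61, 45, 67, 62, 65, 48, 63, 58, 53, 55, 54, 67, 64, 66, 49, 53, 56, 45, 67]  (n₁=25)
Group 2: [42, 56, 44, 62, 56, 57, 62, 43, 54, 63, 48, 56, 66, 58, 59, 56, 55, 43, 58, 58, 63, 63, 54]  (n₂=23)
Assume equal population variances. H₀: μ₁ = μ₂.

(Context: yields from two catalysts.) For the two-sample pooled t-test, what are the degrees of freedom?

df = n₁ + n₂ − 2 = 25 + 23 − 2 = 46

degrees of freedom = 46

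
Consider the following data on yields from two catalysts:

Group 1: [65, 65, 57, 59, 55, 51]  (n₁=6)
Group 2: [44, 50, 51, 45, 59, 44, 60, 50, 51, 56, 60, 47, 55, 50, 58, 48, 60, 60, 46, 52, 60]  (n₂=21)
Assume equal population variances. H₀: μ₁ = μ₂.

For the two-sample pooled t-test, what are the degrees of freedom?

degrees of freedom = 25

df = n₁ + n₂ − 2 = 6 + 21 − 2 = 25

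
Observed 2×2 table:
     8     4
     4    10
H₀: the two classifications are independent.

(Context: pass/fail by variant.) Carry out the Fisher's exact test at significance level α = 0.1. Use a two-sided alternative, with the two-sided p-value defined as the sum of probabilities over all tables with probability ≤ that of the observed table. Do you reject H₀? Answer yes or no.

Margins: r₁=12, r₂=14, c₁=12, c₂=14, n=26
p_obs = C(12,8)·C(14,4)/C(26,12); sum pmf over tables with pmf ≤ p_obs
p-value (two-sided) = 0.11314
At α=0.1: p ≥ α → fail to reject H₀

reject H₀: no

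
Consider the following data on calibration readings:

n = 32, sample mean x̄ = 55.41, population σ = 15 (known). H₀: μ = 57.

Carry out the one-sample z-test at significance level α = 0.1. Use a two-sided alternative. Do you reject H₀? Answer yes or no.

reject H₀: no

SE = σ/√n = 15/√32 = 2.6517
z = (x̄−μ₀)/SE = (55.41−57)/2.6517 = -0.5996
p-value (two-sided) = 0.54876
At α=0.1: p ≥ α → fail to reject H₀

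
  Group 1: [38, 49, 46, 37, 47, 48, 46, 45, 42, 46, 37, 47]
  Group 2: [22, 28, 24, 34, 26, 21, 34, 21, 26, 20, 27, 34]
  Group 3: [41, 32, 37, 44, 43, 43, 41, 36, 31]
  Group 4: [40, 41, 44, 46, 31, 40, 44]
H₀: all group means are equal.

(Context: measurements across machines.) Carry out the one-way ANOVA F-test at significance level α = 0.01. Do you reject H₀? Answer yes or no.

Group means [44.00, 26.42, 38.67, 40.86], grand mean 36.975
SSB = Σnᵢ(x̄ᵢ−x̄)² = 2061.201; SSW = ΣΣ(x−x̄ᵢ)² = 845.774
MSB = 2061.201/3 = 687.0671; MSW = 845.774/36 = 23.4937
F = MSB/MSW = 29.2447
df = (3, 36)
p-value (upper-tail) = 0.00000
At α=0.01: p < α → reject H₀

reject H₀: yes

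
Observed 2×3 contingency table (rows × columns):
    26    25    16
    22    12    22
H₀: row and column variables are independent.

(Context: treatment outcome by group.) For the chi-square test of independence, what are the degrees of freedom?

df = (r−1)(c−1) = (2−1)·(3−1) = 2

degrees of freedom = 2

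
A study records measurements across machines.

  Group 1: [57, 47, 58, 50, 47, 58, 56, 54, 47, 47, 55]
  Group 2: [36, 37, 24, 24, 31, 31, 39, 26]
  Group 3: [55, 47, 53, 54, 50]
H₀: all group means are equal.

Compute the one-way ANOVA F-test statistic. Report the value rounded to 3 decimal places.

Group means [52.36, 31.00, 51.80], grand mean 45.125
SSB = Σnᵢ(x̄ᵢ−x̄)² = 2395.280; SSW = ΣΣ(x−x̄ᵢ)² = 519.345
MSB = 2395.280/2 = 1197.6398; MSW = 519.345/21 = 24.7307
F = MSB/MSW = 48.4272
df = (2, 21)

test statistic = 48.427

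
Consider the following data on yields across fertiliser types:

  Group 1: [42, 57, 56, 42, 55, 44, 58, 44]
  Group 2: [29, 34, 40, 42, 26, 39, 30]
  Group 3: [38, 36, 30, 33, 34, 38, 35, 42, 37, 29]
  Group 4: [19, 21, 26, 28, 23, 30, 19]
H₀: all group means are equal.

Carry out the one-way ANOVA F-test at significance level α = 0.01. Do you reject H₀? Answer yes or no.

Group means [49.75, 34.29, 35.20, 23.71], grand mean 36.125
SSB = Σnᵢ(x̄ᵢ−x̄)² = 2595.543; SSW = ΣΣ(x−x̄ᵢ)² = 855.957
MSB = 2595.543/3 = 865.1810; MSW = 855.957/28 = 30.5699
F = MSB/MSW = 28.3017
df = (3, 28)
p-value (upper-tail) = 0.00000
At α=0.01: p < α → reject H₀

reject H₀: yes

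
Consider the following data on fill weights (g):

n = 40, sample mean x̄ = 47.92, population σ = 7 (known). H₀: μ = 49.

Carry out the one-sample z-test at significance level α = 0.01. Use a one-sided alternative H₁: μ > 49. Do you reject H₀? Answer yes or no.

SE = σ/√n = 7/√40 = 1.1068
z = (x̄−μ₀)/SE = (47.92−49)/1.1068 = -0.9758
p-value (one-sided, H₁ greater) = 0.83542
At α=0.01: p ≥ α → fail to reject H₀

reject H₀: no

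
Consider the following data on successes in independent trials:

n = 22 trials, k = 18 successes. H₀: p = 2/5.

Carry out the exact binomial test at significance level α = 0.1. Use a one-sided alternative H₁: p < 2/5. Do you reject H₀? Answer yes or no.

Exact binomial: n=22, k=18, p₀=2/5=0.4000
P(X≤18) from Σ C(n,i)·p₀^i·(1−p₀)^(n−i)
p-value (one-sided, H₁ less) = 0.99999
At α=0.1: p ≥ α → fail to reject H₀

reject H₀: no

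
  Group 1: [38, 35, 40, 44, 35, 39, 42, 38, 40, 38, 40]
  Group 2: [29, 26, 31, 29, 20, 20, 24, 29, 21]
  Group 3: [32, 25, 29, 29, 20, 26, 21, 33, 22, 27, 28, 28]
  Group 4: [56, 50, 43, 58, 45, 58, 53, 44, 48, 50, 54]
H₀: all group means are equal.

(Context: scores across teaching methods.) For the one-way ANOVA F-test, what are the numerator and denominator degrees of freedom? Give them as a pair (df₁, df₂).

degrees of freedom = [3, 39]

k = 4 groups, N = 43 total
df = (k−1, N−k) = (4−1, 43−4) = (3, 39)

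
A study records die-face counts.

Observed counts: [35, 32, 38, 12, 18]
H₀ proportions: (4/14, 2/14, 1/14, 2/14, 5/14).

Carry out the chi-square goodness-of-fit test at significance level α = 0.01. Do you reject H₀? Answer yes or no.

reject H₀: yes

n = 135; E_i = n·p_i = [38.57, 19.29, 9.64, 19.29, 48.21]
χ² = (35−38.57)²/38.57 + (32−19.29)²/19.29 + (38−9.64)²/9.64 + (12−19.29)²/19.29 + (18−48.21)²/48.21 = 113.7904
df = 4
p-value (upper-tail) = 0.00000
At α=0.01: p < α → reject H₀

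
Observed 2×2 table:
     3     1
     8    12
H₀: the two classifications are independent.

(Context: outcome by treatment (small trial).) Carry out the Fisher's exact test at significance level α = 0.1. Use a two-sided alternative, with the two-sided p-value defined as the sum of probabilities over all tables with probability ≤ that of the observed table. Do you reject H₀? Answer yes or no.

Margins: r₁=4, r₂=20, c₁=11, c₂=13, n=24
p_obs = C(4,3)·C(20,8)/C(24,11); sum pmf over tables with pmf ≤ p_obs
p-value (two-sided) = 0.30021
At α=0.1: p ≥ α → fail to reject H₀

reject H₀: no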